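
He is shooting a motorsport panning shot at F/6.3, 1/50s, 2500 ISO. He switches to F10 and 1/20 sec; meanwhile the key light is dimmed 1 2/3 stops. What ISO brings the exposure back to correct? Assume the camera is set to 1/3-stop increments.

Scene light: 1 2/3 stops darker.
Aperture: f/6.3 → f/7.1 → f/8 → f/9 → f/10 — 1 1/3 stops stopped down (darker).
Shutter speed: 1/50 → 1/40 → 1/30 → 1/25 → 1/20 — 1 1/3 stops longer (brighter).
Net so far: 1 2/3 stops darker. ISO: 2500 → 3200 → 4000 → 5000 → 6400 → 8000.

ISO 8000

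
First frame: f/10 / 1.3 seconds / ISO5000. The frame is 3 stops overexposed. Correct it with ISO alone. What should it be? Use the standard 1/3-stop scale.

Overexposed by 3 stops → need 3 stops darker.
ISO: 5000 → 4000 → 3200 → 2500 → 2000 → 1600 → 1250 → 1000 → 800 → 640.

ISO 640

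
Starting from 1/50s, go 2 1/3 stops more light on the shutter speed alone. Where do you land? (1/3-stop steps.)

1/10s

Shutter speed: 1/50 → 1/40 → 1/30 → 1/25 → 1/20 → 1/15 → 1/13 → 1/10 — 2 1/3 stops slower (brighter).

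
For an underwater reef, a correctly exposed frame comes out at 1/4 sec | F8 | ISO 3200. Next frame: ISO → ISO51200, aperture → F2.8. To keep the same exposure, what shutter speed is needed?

1/500s

ISO: 3200 → 6400 → 12800 → 25600 → 51200 — 4 stops higher (brighter).
Aperture: f/8 → f/5.6 → f/4 → f/2.8 — 3 stops wider (brighter).
Net change so far: 7 stops brighter. Offset with the shutter speed: 1/4 → 1/8 → 1/15 → 1/30 → 1/60 → 1/125 → 1/250 → 1/500.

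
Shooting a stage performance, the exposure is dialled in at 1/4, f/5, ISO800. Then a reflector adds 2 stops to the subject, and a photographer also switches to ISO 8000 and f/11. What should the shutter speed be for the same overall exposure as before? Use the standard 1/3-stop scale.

Scene light: 2 stops brighter.
ISO: 800 → 1000 → 1250 → 1600 → 2000 → 2500 → 3200 → 4000 → 5000 → 6400 → 8000 — 3 1/3 stops higher (brighter).
Aperture: f/5 → f/5.6 → f/6.3 → f/7.1 → f/8 → f/9 → f/10 → f/11 — 2 1/3 stops smaller aperture (darker).
Net so far: 3 stops brighter. Shutter speed: 1/4 → 1/5 → 1/6 → 1/8 → 1/10 → 1/13 → 1/15 → 1/20 → 1/25 → 1/30.

1/30s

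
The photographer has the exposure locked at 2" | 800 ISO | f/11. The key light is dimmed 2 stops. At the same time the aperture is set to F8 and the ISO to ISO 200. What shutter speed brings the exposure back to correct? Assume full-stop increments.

15 s

Scene light: 2 stops darker.
Aperture: f/11 → f/8 — 1 stop larger aperture (brighter).
ISO: 800 → 400 → 200 — 2 stops dropped (darker).
Net so far: 3 stops darker. Shutter speed: 2 → 4 → 8 → 15.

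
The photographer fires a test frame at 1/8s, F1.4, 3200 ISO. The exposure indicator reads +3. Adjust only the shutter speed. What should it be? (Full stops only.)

Overexposed by 3 stops → need 3 stops darker.
Shutter speed: 1/8 → 1/15 → 1/30 → 1/60.

1/60s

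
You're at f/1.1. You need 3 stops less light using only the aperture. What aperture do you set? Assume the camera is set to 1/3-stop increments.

Aperture: f/1.1 → f/1.2 → f/1.4 → f/1.6 → f/1.8 → f/2 → f/2.2 → f/2.5 → f/2.8 → f/3.2 — 3 stops stopped down (darker).

f/3.2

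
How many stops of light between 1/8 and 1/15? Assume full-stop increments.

1/8 → 1/15 — count the steps: 1 stop.

1 stop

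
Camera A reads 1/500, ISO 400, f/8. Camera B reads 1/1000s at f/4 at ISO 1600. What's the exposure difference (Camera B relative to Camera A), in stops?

3 stops brighter

Aperture: f/8 → f/5.6 → f/4 — 2 stops wider (brighter).
Shutter speed: 1/500 → 1/1000 — 1 stop shorter (darker).
ISO: 400 → 800 → 1600 — 2 stops higher (brighter).
Net: +2 −1 +2 = +3 stops.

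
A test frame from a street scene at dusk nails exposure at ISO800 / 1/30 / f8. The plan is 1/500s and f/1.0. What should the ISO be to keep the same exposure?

Shutter speed: 1/30 → 1/60 → 1/125 → 1/250 → 1/500 — 4 stops faster (darker).
Aperture: f/8 → f/5.6 → f/4 → f/2.8 → f/2 → f/1.4 → f/1.0 — 6 stops opened up (brighter).
Net change so far: 2 stops brighter. Offset with the ISO: 800 → 400 → 200.

ISO 200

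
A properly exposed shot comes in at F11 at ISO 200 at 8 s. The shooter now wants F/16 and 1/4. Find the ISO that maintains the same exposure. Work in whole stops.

Aperture: f/11 → f/16 — 1 stop smaller aperture (darker).
Shutter speed: 8 → 4 → 2 → 1 → 1/2 → 1/4 — 5 stops faster (darker).
Net change so far: 6 stops darker. Offset with the ISO: 200 → 400 → 800 → 1600 → 3200 → 6400 → 12800.

ISO 12800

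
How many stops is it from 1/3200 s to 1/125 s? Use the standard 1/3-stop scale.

4 2/3 stops

1/3200 → 1/2500 → 1/2000 → 1/1600 → 1/1250 → 1/1000 → 1/800 → 1/640 → 1/500 → 1/400 → 1/320 → 1/250 → 1/200 → 1/160 → 1/125 — count the steps: 14 third-stops = 4 2/3 stops.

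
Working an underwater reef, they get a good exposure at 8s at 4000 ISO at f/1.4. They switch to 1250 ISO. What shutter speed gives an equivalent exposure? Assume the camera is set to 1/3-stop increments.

25 s

ISO: 4000 → 3200 → 2500 → 2000 → 1600 → 1250 — 1 2/3 stops dropped (darker).
Need 1 2/3 stops brighter from the shutter speed: 8 → 10 → 13 → 15 → 20 → 25.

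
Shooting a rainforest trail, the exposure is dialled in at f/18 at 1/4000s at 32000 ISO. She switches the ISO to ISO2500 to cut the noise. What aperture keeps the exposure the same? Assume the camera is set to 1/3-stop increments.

f/5

ISO: 32000 → 25600 → 20000 → 16000 → 12800 → 10000 → 8000 → 6400 → 5000 → 4000 → 3200 → 2500 — 3 2/3 stops lower (darker).
Need 3 2/3 stops brighter from the aperture: f/18 → f/16 → f/14 → f/13 → f/11 → f/10 → f/9 → f/8 → f/7.1 → f/6.3 → f/5.6 → f/5.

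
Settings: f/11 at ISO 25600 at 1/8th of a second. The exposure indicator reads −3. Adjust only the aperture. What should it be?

f/4

Underexposed by 3 stops → need 3 stops brighter.
Aperture: f/11 → f/8 → f/5.6 → f/4.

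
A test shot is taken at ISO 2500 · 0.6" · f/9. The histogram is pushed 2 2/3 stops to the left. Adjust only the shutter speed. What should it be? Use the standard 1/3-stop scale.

4 s

Underexposed by 2 2/3 stops → need 2 2/3 stops brighter.
Shutter speed: 0.6 → 0.8 → 1 → 1.3 → 1.6 → 2 → 2.5 → 3.2 → 4.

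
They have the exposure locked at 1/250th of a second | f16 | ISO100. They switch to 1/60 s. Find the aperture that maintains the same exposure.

Shutter speed: 1/250 → 1/125 → 1/60 — 2 stops slower (brighter).
Need 2 stops darker from the aperture: f/16 → f/22 → f/32.

f/32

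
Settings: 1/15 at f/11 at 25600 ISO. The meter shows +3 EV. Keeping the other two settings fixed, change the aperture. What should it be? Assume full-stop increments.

Overexposed by 3 stops → need 3 stops darker.
Aperture: f/11 → f/16 → f/22 → f/32.

f/32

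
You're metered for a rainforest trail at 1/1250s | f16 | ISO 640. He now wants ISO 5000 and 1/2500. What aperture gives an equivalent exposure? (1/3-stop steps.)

f/32

ISO: 640 → 800 → 1000 → 1250 → 1600 → 2000 → 2500 → 3200 → 4000 → 5000 — 3 stops higher (brighter).
Shutter speed: 1/1250 → 1/1600 → 1/2000 → 1/2500 — 1 stop faster (darker).
Net change so far: 2 stops brighter. Offset with the aperture: f/16 → f/18 → f/20 → f/22 → f/25 → f/29 → f/32.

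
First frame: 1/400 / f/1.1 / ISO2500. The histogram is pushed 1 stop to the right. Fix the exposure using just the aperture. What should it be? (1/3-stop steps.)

Overexposed by 1 stop → need 1 stop darker.
Aperture: f/1.1 → f/1.2 → f/1.4 → f/1.6.

f/1.6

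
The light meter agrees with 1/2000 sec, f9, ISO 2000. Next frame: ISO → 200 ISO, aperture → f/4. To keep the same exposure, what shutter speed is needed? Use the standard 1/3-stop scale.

ISO: 2000 → 1600 → 1250 → 1000 → 800 → 640 → 500 → 400 → 320 → 250 → 200 — 3 1/3 stops lower (darker).
Aperture: f/9 → f/8 → f/7.1 → f/6.3 → f/5.6 → f/5 → f/4.5 → f/4 — 2 1/3 stops wider (brighter).
Net change so far: 1 stop darker. Offset with the shutter speed: 1/2000 → 1/1600 → 1/1250 → 1/1000.

1/1000s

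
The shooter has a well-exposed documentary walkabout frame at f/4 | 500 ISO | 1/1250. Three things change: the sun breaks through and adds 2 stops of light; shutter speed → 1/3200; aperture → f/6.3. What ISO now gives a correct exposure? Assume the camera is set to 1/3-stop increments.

ISO 800

Scene light: 2 stops brighter.
Shutter speed: 1/1250 → 1/1600 → 1/2000 → 1/2500 → 1/3200 — 1 1/3 stops shorter (darker).
Aperture: f/4 → f/4.5 → f/5 → f/5.6 → f/6.3 — 1 1/3 stops narrower (darker).
Net so far: 2/3 stop darker. ISO: 500 → 640 → 800.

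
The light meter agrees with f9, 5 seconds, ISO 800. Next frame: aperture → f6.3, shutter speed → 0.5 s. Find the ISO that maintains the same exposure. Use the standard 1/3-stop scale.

ISO 4000

Aperture: f/9 → f/8 → f/7.1 → f/6.3 — 1 stop wider (brighter).
Shutter speed: 5 → 4 → 3.2 → 2.5 → 2 → 1.6 → 1.3 → 1 → 0.8 → 0.6 → 0.5 — 3 1/3 stops shorter (darker).
Net change so far: 2 1/3 stops darker. Offset with the ISO: 800 → 1000 → 1250 → 1600 → 2000 → 2500 → 3200 → 4000.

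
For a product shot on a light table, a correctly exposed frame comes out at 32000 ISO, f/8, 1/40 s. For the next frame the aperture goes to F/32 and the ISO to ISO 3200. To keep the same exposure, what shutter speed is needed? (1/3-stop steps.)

Aperture: f/8 → f/9 → f/10 → f/11 → f/13 → f/14 → f/16 → f/18 → f/20 → f/22 → f/25 → f/29 → f/32 — 4 stops narrower (darker).
ISO: 32000 → 25600 → 20000 → 16000 → 12800 → 10000 → 8000 → 6400 → 5000 → 4000 → 3200 — 3 1/3 stops lower (darker).
Net change so far: 7 1/3 stops darker. Offset with the shutter speed: 1/40 → 1/30 → 1/25 → 1/20 → 1/15 → 1/13 → 1/10 → 1/8 → 1/6 → 1/5 → 1/4 → 0.3 → 0.4 → 0.5 → 0.6 → 0.8 → 1 → 1.3 → 1.6 → 2 → 2.5 → 3.2 → 4.

4 s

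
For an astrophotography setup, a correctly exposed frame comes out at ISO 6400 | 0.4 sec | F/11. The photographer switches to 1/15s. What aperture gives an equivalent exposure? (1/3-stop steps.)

f/4.5

Shutter speed: 0.4 → 0.3 → 1/4 → 1/5 → 1/6 → 1/8 → 1/10 → 1/13 → 1/15 — 2 2/3 stops faster (darker).
Need 2 2/3 stops brighter from the aperture: f/11 → f/10 → f/9 → f/8 → f/7.1 → f/6.3 → f/5.6 → f/5 → f/4.5.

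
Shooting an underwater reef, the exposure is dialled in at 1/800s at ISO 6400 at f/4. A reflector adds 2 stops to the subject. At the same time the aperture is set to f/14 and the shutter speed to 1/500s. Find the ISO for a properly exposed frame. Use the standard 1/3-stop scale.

ISO 12800

Scene light: 2 stops brighter.
Aperture: f/4 → f/4.5 → f/5 → f/5.6 → f/6.3 → f/7.1 → f/8 → f/9 → f/10 → f/11 → f/13 → f/14 — 3 2/3 stops narrower (darker).
Shutter speed: 1/800 → 1/640 → 1/500 — 2/3 stop slower (brighter).
Net so far: 1 stop darker. ISO: 6400 → 8000 → 10000 → 12800.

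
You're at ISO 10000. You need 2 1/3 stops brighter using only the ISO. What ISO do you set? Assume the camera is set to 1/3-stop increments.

ISO: 10000 → 12800 → 16000 → 20000 → 25600 → 32000 → 40000 → 51200 — 2 1/3 stops raised (brighter).

ISO 51200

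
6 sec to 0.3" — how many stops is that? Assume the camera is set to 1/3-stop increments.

6 → 5 → 4 → 3.2 → 2.5 → 2 → 1.6 → 1.3 → 1 → 0.8 → 0.6 → 0.5 → 0.4 → 0.3 — count the steps: 13 third-stops = 4 1/3 stops.

4 1/3 stops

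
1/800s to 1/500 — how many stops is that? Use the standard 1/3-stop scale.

1/800 → 1/640 → 1/500 — count the steps: 2 third-stops = 2/3 stop.

2/3 stop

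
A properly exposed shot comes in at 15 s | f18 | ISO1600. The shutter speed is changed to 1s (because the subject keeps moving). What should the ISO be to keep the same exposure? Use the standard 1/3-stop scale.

ISO 25600

Shutter speed: 15 → 13 → 10 → 8 → 6 → 5 → 4 → 3.2 → 2.5 → 2 → 1.6 → 1.3 → 1 — 4 stops faster (darker).
Need 4 stops brighter from the ISO: 1600 → 2000 → 2500 → 3200 → 4000 → 5000 → 6400 → 8000 → 10000 → 12800 → 16000 → 20000 → 25600.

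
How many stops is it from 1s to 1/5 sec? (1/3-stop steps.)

2 1/3 stops

1 → 0.8 → 0.6 → 0.5 → 0.4 → 0.3 → 1/4 → 1/5 — count the steps: 7 third-stops = 2 1/3 stops.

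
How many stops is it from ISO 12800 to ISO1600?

3 stops

12800 → 6400 → 3200 → 1600 — count the steps: 3 stops.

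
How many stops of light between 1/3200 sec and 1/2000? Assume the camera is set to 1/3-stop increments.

1/3200 → 1/2500 → 1/2000 — count the steps: 2 third-stops = 2/3 stop.

2/3 stop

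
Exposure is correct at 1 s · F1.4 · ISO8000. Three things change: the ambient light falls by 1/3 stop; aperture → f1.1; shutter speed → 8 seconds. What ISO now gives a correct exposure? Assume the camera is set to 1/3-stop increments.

ISO 800

Scene light: 1/3 stop darker.
Aperture: f/1.4 → f/1.2 → f/1.1 — 2/3 stop wider (brighter).
Shutter speed: 1 → 1.3 → 1.6 → 2 → 2.5 → 3.2 → 4 → 5 → 6 → 8 — 3 stops slower (brighter).
Net so far: 3 1/3 stops brighter. ISO: 8000 → 6400 → 5000 → 4000 → 3200 → 2500 → 2000 → 1600 → 1250 → 1000 → 800.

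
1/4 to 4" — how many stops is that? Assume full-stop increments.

4 stops

1/4 → 1/2 → 1 → 2 → 4 — count the steps: 4 stops.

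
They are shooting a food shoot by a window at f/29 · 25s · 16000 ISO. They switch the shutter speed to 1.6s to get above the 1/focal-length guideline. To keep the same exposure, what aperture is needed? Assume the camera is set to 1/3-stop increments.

f/7.1

Shutter speed: 25 → 20 → 15 → 13 → 10 → 8 → 6 → 5 → 4 → 3.2 → 2.5 → 2 → 1.6 — 4 stops faster (darker).
Need 4 stops brighter from the aperture: f/29 → f/25 → f/22 → f/20 → f/18 → f/16 → f/14 → f/13 → f/11 → f/10 → f/9 → f/8 → f/7.1.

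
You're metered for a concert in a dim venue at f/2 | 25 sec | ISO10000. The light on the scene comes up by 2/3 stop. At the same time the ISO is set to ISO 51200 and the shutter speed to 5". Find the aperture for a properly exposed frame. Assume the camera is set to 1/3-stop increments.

Scene light: 2/3 stop brighter.
ISO: 10000 → 12800 → 16000 → 20000 → 25600 → 32000 → 40000 → 51200 — 2 1/3 stops raised (brighter).
Shutter speed: 25 → 20 → 15 → 13 → 10 → 8 → 6 → 5 — 2 1/3 stops shorter (darker).
Net so far: 2/3 stop brighter. Aperture: f/2 → f/2.2 → f/2.5.

f/2.5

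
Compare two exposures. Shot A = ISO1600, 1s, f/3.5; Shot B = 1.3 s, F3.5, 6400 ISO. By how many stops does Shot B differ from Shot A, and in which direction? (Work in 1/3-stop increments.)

Aperture: unchanged.
Shutter speed: 1 → 1.3 — 1/3 stop longer (brighter).
ISO: 1600 → 2000 → 2500 → 3200 → 4000 → 5000 → 6400 — 2 stops raised (brighter).
Net: +1/3 +2 = +2 1/3 stops.

2 1/3 stops brighter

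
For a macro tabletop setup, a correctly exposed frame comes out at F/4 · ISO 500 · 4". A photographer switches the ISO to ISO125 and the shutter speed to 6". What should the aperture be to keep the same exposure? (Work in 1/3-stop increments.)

ISO: 500 → 400 → 320 → 250 → 200 → 160 → 125 — 2 stops lower (darker).
Shutter speed: 4 → 5 → 6 — 2/3 stop longer (brighter).
Net change so far: 1 1/3 stops darker. Offset with the aperture: f/4 → f/3.5 → f/3.2 → f/2.8 → f/2.5.

f/2.5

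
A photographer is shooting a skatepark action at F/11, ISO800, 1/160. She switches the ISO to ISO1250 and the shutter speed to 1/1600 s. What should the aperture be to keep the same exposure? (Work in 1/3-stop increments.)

f/4.5

ISO: 800 → 1000 → 1250 — 2/3 stop raised (brighter).
Shutter speed: 1/160 → 1/200 → 1/250 → 1/320 → 1/400 → 1/500 → 1/640 → 1/800 → 1/1000 → 1/1250 → 1/1600 — 3 1/3 stops shorter (darker).
Net change so far: 2 2/3 stops darker. Offset with the aperture: f/11 → f/10 → f/9 → f/8 → f/7.1 → f/6.3 → f/5.6 → f/5 → f/4.5.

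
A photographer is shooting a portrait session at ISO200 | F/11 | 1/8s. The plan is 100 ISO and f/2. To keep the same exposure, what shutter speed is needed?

1/125s

ISO: 200 → 100 — 1 stop dropped (darker).
Aperture: f/11 → f/8 → f/5.6 → f/4 → f/2.8 → f/2 — 5 stops larger aperture (brighter).
Net change so far: 4 stops brighter. Offset with the shutter speed: 1/8 → 1/15 → 1/30 → 1/60 → 1/125.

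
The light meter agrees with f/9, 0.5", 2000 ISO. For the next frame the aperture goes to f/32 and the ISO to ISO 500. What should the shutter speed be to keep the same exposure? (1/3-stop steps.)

Aperture: f/9 → f/10 → f/11 → f/13 → f/14 → f/16 → f/18 → f/20 → f/22 → f/25 → f/29 → f/32 — 3 2/3 stops stopped down (darker).
ISO: 2000 → 1600 → 1250 → 1000 → 800 → 640 → 500 — 2 stops lower (darker).
Net change so far: 5 2/3 stops darker. Offset with the shutter speed: 0.5 → 0.6 → 0.8 → 1 → 1.3 → 1.6 → 2 → 2.5 → 3.2 → 4 → 5 → 6 → 8 → 10 → 13 → 15 → 20 → 25.

25 s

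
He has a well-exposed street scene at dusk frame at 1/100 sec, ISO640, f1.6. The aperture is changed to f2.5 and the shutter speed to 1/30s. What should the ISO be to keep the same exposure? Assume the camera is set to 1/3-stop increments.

Aperture: f/1.6 → f/1.8 → f/2 → f/2.2 → f/2.5 — 1 1/3 stops narrower (darker).
Shutter speed: 1/100 → 1/80 → 1/60 → 1/50 → 1/40 → 1/30 — 1 2/3 stops longer (brighter).
Net change so far: 1/3 stop brighter. Offset with the ISO: 640 → 500.

ISO 500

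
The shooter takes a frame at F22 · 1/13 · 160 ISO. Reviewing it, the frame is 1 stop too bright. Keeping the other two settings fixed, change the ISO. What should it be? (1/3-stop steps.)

ISO 80

Overexposed by 1 stop → need 1 stop darker.
ISO: 160 → 125 → 100 → 80.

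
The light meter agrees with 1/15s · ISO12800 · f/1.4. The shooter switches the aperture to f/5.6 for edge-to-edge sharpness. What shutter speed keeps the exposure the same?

Aperture: f/1.4 → f/2 → f/2.8 → f/4 → f/5.6 — 4 stops smaller aperture (darker).
Need 4 stops brighter from the shutter speed: 1/15 → 1/8 → 1/4 → 1/2 → 1.

1 s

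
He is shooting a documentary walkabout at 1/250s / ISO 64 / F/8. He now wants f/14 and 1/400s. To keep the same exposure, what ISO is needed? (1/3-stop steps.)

Aperture: f/8 → f/9 → f/10 → f/11 → f/13 → f/14 — 1 2/3 stops stopped down (darker).
Shutter speed: 1/250 → 1/320 → 1/400 — 2/3 stop shorter (darker).
Net change so far: 2 1/3 stops darker. Offset with the ISO: 64 → 80 → 100 → 125 → 160 → 200 → 250 → 320.

ISO 320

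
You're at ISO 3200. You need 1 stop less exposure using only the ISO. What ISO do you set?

ISO: 3200 → 1600 — 1 stop dropped (darker).

ISO 1600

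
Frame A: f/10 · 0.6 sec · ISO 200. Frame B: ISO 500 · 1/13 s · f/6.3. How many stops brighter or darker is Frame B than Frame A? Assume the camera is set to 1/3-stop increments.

1/3 stop darker

Aperture: f/10 → f/9 → f/8 → f/7.1 → f/6.3 — 1 1/3 stops opened up (brighter).
Shutter speed: 0.6 → 0.5 → 0.4 → 0.3 → 1/4 → 1/5 → 1/6 → 1/8 → 1/10 → 1/13 — 3 stops shorter (darker).
ISO: 200 → 250 → 320 → 400 → 500 — 1 1/3 stops higher (brighter).
Net: +1 1/3 −3 +1 1/3 = −1/3 stops.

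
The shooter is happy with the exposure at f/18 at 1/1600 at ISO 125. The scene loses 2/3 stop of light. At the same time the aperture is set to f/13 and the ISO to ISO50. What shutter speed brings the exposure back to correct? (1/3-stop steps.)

Scene light: 2/3 stop darker.
Aperture: f/18 → f/16 → f/14 → f/13 — 1 stop larger aperture (brighter).
ISO: 125 → 100 → 80 → 64 → 50 — 1 1/3 stops lower (darker).
Net so far: 1 stop darker. Shutter speed: 1/1600 → 1/1250 → 1/1000 → 1/800.

1/800s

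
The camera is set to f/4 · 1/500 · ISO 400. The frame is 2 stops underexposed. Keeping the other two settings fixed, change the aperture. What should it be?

Underexposed by 2 stops → need 2 stops brighter.
Aperture: f/4 → f/2.8 → f/2.

f/2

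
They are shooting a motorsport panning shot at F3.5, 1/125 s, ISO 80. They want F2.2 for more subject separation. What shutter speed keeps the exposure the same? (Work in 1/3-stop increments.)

1/320s

Aperture: f/3.5 → f/3.2 → f/2.8 → f/2.5 → f/2.2 — 1 1/3 stops wider (brighter).
Need 1 1/3 stops darker from the shutter speed: 1/125 → 1/160 → 1/200 → 1/250 → 1/320.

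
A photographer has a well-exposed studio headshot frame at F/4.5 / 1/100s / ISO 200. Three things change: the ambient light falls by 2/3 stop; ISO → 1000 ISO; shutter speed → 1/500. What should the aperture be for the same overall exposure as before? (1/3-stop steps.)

Scene light: 2/3 stop darker.
ISO: 200 → 250 → 320 → 400 → 500 → 640 → 800 → 1000 — 2 1/3 stops higher (brighter).
Shutter speed: 1/100 → 1/125 → 1/160 → 1/200 → 1/250 → 1/320 → 1/400 → 1/500 — 2 1/3 stops shorter (darker).
Net so far: 2/3 stop darker. Aperture: f/4.5 → f/4 → f/3.5.

f/3.5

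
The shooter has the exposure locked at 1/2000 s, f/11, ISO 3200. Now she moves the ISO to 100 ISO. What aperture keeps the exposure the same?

f/2

ISO: 3200 → 1600 → 800 → 400 → 200 → 100 — 5 stops lower (darker).
Need 5 stops brighter from the aperture: f/11 → f/8 → f/5.6 → f/4 → f/2.8 → f/2.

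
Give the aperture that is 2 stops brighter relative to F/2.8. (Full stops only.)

f/1.4

Aperture: f/2.8 → f/2 → f/1.4 — 2 stops larger aperture (brighter).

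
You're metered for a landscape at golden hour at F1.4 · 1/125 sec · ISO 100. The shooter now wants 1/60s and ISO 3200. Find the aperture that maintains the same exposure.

f/11

Shutter speed: 1/125 → 1/60 — 1 stop slower (brighter).
ISO: 100 → 200 → 400 → 800 → 1600 → 3200 — 5 stops higher (brighter).
Net change so far: 6 stops brighter. Offset with the aperture: f/1.4 → f/2 → f/2.8 → f/4 → f/5.6 → f/8 → f/11.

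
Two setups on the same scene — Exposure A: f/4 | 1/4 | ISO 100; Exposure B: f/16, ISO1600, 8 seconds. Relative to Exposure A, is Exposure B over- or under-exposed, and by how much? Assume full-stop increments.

Aperture: f/4 → f/5.6 → f/8 → f/11 → f/16 — 4 stops narrower (darker).
Shutter speed: 1/4 → 1/2 → 1 → 2 → 4 → 8 — 5 stops longer (brighter).
ISO: 100 → 200 → 400 → 800 → 1600 — 4 stops higher (brighter).
Net: −4 +5 +4 = +5 stops.

5 stops brighter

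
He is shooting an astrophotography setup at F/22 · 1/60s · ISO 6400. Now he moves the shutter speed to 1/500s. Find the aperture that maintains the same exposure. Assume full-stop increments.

Shutter speed: 1/60 → 1/125 → 1/250 → 1/500 — 3 stops faster (darker).
Need 3 stops brighter from the aperture: f/22 → f/16 → f/11 → f/8.

f/8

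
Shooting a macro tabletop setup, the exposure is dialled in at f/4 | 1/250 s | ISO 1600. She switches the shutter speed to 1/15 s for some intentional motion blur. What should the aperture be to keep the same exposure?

f/16

Shutter speed: 1/250 → 1/125 → 1/60 → 1/30 → 1/15 — 4 stops longer (brighter).
Need 4 stops darker from the aperture: f/4 → f/5.6 → f/8 → f/11 → f/16.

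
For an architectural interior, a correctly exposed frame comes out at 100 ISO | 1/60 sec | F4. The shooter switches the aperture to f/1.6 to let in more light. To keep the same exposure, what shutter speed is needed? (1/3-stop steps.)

1/400s

Aperture: f/4 → f/3.5 → f/3.2 → f/2.8 → f/2.5 → f/2.2 → f/2 → f/1.8 → f/1.6 — 2 2/3 stops larger aperture (brighter).
Need 2 2/3 stops darker from the shutter speed: 1/60 → 1/80 → 1/100 → 1/125 → 1/160 → 1/200 → 1/250 → 1/320 → 1/400.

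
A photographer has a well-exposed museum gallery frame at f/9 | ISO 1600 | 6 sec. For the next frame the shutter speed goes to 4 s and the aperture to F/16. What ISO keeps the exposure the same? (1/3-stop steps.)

Shutter speed: 6 → 5 → 4 — 2/3 stop shorter (darker).
Aperture: f/9 → f/10 → f/11 → f/13 → f/14 → f/16 — 1 2/3 stops stopped down (darker).
Net change so far: 2 1/3 stops darker. Offset with the ISO: 1600 → 2000 → 2500 → 3200 → 4000 → 5000 → 6400 → 8000.

ISO 8000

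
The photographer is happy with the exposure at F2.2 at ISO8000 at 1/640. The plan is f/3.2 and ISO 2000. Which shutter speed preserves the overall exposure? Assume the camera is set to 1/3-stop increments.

1/80s

Aperture: f/2.2 → f/2.5 → f/2.8 → f/3.2 — 1 stop stopped down (darker).
ISO: 8000 → 6400 → 5000 → 4000 → 3200 → 2500 → 2000 — 2 stops lower (darker).
Net change so far: 3 stops darker. Offset with the shutter speed: 1/640 → 1/500 → 1/400 → 1/320 → 1/250 → 1/200 → 1/160 → 1/125 → 1/100 → 1/80.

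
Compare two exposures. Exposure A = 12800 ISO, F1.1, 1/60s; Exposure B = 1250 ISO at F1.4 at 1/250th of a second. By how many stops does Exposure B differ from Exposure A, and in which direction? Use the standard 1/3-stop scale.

Aperture: f/1.1 → f/1.2 → f/1.4 — 2/3 stop stopped down (darker).
Shutter speed: 1/60 → 1/80 → 1/100 → 1/125 → 1/160 → 1/200 → 1/250 — 2 stops faster (darker).
ISO: 12800 → 10000 → 8000 → 6400 → 5000 → 4000 → 3200 → 2500 → 2000 → 1600 → 1250 — 3 1/3 stops dropped (darker).
Net: −2/3 −2 −3 1/3 = −6 stops.

6 stops darker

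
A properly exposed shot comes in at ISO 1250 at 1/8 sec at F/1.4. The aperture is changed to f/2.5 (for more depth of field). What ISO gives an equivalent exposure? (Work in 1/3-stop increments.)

ISO 4000

Aperture: f/1.4 → f/1.6 → f/1.8 → f/2 → f/2.2 → f/2.5 — 1 2/3 stops stopped down (darker).
Need 1 2/3 stops brighter from the ISO: 1250 → 1600 → 2000 → 2500 → 3200 → 4000.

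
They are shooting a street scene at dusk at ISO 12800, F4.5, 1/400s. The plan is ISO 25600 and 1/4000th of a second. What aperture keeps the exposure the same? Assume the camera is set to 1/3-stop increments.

ISO: 12800 → 16000 → 20000 → 25600 — 1 stop higher (brighter).
Shutter speed: 1/400 → 1/500 → 1/640 → 1/800 → 1/1000 → 1/1250 → 1/1600 → 1/2000 → 1/2500 → 1/3200 → 1/4000 — 3 1/3 stops shorter (darker).
Net change so far: 2 1/3 stops darker. Offset with the aperture: f/4.5 → f/4 → f/3.5 → f/3.2 → f/2.8 → f/2.5 → f/2.2 → f/2.

f/2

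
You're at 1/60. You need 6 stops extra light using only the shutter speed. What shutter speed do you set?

1 s

Shutter speed: 1/60 → 1/30 → 1/15 → 1/8 → 1/4 → 1/2 → 1 — 6 stops slower (brighter).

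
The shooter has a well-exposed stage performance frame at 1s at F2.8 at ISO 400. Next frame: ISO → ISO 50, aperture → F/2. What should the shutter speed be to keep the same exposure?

ISO: 400 → 200 → 100 → 50 — 3 stops lower (darker).
Aperture: f/2.8 → f/2 — 1 stop larger aperture (brighter).
Net change so far: 2 stops darker. Offset with the shutter speed: 1 → 2 → 4.

4 s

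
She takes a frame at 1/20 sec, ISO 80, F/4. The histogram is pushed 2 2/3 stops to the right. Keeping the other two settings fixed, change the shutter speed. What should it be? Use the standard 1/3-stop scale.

Overexposed by 2 2/3 stops → need 2 2/3 stops darker.
Shutter speed: 1/20 → 1/25 → 1/30 → 1/40 → 1/50 → 1/60 → 1/80 → 1/100 → 1/125.

1/125s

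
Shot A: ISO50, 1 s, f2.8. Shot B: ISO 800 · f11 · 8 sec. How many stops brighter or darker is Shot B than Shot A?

Aperture: f/2.8 → f/4 → f/5.6 → f/8 → f/11 — 4 stops smaller aperture (darker).
Shutter speed: 1 → 2 → 4 → 8 — 3 stops longer (brighter).
ISO: 50 → 100 → 200 → 400 → 800 — 4 stops raised (brighter).
Net: −4 +3 +4 = +3 stops.

3 stops brighter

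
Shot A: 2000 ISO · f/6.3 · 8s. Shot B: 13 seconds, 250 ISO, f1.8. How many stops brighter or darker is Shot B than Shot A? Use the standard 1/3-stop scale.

1 1/3 stops brighter

Aperture: f/6.3 → f/5.6 → f/5 → f/4.5 → f/4 → f/3.5 → f/3.2 → f/2.8 → f/2.5 → f/2.2 → f/2 → f/1.8 — 3 2/3 stops wider (brighter).
Shutter speed: 8 → 10 → 13 — 2/3 stop longer (brighter).
ISO: 2000 → 1600 → 1250 → 1000 → 800 → 640 → 500 → 400 → 320 → 250 — 3 stops dropped (darker).
Net: +3 2/3 +2/3 −3 = +1 1/3 stops.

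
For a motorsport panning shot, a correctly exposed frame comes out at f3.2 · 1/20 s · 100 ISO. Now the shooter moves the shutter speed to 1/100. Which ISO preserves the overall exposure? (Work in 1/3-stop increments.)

ISO 500

Shutter speed: 1/20 → 1/25 → 1/30 → 1/40 → 1/50 → 1/60 → 1/80 → 1/100 — 2 1/3 stops faster (darker).
Need 2 1/3 stops brighter from the ISO: 100 → 125 → 160 → 200 → 250 → 320 → 400 → 500.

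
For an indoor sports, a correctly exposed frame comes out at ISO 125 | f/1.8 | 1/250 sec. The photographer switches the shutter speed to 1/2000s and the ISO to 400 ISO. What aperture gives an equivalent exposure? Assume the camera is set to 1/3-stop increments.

f/1.1

Shutter speed: 1/250 → 1/320 → 1/400 → 1/500 → 1/640 → 1/800 → 1/1000 → 1/1250 → 1/1600 → 1/2000 — 3 stops faster (darker).
ISO: 125 → 160 → 200 → 250 → 320 → 400 — 1 2/3 stops raised (brighter).
Net change so far: 1 1/3 stops darker. Offset with the aperture: f/1.8 → f/1.6 → f/1.4 → f/1.2 → f/1.1.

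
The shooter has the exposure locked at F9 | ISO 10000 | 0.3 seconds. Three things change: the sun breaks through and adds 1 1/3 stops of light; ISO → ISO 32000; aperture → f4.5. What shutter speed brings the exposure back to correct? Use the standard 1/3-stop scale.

Scene light: 1 1/3 stops brighter.
ISO: 10000 → 12800 → 16000 → 20000 → 25600 → 32000 — 1 2/3 stops higher (brighter).
Aperture: f/9 → f/8 → f/7.1 → f/6.3 → f/5.6 → f/5 → f/4.5 — 2 stops opened up (brighter).
Net so far: 5 stops brighter. Shutter speed: 0.3 → 1/4 → 1/5 → 1/6 → 1/8 → 1/10 → 1/13 → 1/15 → 1/20 → 1/25 → 1/30 → 1/40 → 1/50 → 1/60 → 1/80 → 1/100.

1/100s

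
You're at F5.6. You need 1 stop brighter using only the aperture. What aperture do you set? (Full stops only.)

Aperture: f/5.6 → f/4 — 1 stop opened up (brighter).

f/4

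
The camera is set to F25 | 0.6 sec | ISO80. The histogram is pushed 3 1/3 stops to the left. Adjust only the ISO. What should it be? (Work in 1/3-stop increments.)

Underexposed by 3 1/3 stops → need 3 1/3 stops brighter.
ISO: 80 → 100 → 125 → 160 → 200 → 250 → 320 → 400 → 500 → 640 → 800.

ISO 800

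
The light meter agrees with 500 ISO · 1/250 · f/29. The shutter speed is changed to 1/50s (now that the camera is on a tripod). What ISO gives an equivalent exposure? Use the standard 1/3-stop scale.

Shutter speed: 1/250 → 1/200 → 1/160 → 1/125 → 1/100 → 1/80 → 1/60 → 1/50 — 2 1/3 stops slower (brighter).
Need 2 1/3 stops darker from the ISO: 500 → 400 → 320 → 250 → 200 → 160 → 125 → 100.

ISO 100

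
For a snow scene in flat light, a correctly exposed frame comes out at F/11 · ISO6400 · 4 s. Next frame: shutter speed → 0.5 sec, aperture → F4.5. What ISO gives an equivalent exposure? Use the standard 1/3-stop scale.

ISO 8000

Shutter speed: 4 → 3.2 → 2.5 → 2 → 1.6 → 1.3 → 1 → 0.8 → 0.6 → 0.5 — 3 stops faster (darker).
Aperture: f/11 → f/10 → f/9 → f/8 → f/7.1 → f/6.3 → f/5.6 → f/5 → f/4.5 — 2 2/3 stops larger aperture (brighter).
Net change so far: 1/3 stop darker. Offset with the ISO: 6400 → 8000.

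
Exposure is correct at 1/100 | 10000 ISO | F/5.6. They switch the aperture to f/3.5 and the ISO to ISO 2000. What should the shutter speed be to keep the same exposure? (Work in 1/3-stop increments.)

Aperture: f/5.6 → f/5 → f/4.5 → f/4 → f/3.5 — 1 1/3 stops larger aperture (brighter).
ISO: 10000 → 8000 → 6400 → 5000 → 4000 → 3200 → 2500 → 2000 — 2 1/3 stops dropped (darker).
Net change so far: 1 stop darker. Offset with the shutter speed: 1/100 → 1/80 → 1/60 → 1/50.

1/50s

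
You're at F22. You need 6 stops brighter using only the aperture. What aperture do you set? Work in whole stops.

Aperture: f/22 → f/16 → f/11 → f/8 → f/5.6 → f/4 → f/2.8 — 6 stops larger aperture (brighter).

f/2.8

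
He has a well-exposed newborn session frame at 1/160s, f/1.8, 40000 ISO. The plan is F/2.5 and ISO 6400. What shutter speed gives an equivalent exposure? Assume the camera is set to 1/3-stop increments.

Aperture: f/1.8 → f/2 → f/2.2 → f/2.5 — 1 stop stopped down (darker).
ISO: 40000 → 32000 → 25600 → 20000 → 16000 → 12800 → 10000 → 8000 → 6400 — 2 2/3 stops lower (darker).
Net change so far: 3 2/3 stops darker. Offset with the shutter speed: 1/160 → 1/125 → 1/100 → 1/80 → 1/60 → 1/50 → 1/40 → 1/30 → 1/25 → 1/20 → 1/15 → 1/13.

1/13s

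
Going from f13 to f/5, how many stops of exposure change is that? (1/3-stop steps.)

2 2/3 stops

f/13 → f/11 → f/10 → f/9 → f/8 → f/7.1 → f/6.3 → f/5.6 → f/5 — count the steps: 8 third-stops = 2 2/3 stops.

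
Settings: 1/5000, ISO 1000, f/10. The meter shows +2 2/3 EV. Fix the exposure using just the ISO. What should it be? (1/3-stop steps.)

ISO 160

Overexposed by 2 2/3 stops → need 2 2/3 stops darker.
ISO: 1000 → 800 → 640 → 500 → 400 → 320 → 250 → 200 → 160.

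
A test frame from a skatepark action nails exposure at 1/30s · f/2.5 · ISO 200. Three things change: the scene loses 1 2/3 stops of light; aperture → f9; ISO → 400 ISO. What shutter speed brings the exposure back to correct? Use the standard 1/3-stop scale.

0.6 s

Scene light: 1 2/3 stops darker.
Aperture: f/2.5 → f/2.8 → f/3.2 → f/3.5 → f/4 → f/4.5 → f/5 → f/5.6 → f/6.3 → f/7.1 → f/8 → f/9 — 3 2/3 stops stopped down (darker).
ISO: 200 → 250 → 320 → 400 — 1 stop raised (brighter).
Net so far: 4 1/3 stops darker. Shutter speed: 1/30 → 1/25 → 1/20 → 1/15 → 1/13 → 1/10 → 1/8 → 1/6 → 1/5 → 1/4 → 0.3 → 0.4 → 0.5 → 0.6.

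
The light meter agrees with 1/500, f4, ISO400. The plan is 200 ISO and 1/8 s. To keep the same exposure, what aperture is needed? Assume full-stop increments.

ISO: 400 → 200 — 1 stop dropped (darker).
Shutter speed: 1/500 → 1/250 → 1/125 → 1/60 → 1/30 → 1/15 → 1/8 — 6 stops longer (brighter).
Net change so far: 5 stops brighter. Offset with the aperture: f/4 → f/5.6 → f/8 → f/11 → f/16 → f/22.

f/22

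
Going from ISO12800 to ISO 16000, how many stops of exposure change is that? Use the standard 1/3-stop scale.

12800 → 16000 — count the steps: 1 third-stops = 1/3 stop.

1/3 stop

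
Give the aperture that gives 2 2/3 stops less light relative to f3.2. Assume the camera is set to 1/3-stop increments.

f/8

Aperture: f/3.2 → f/3.5 → f/4 → f/4.5 → f/5 → f/5.6 → f/6.3 → f/7.1 → f/8 — 2 2/3 stops stopped down (darker).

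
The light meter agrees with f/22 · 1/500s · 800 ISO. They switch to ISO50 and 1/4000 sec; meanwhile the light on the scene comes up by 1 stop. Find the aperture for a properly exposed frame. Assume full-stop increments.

Scene light: 1 stop brighter.
ISO: 800 → 400 → 200 → 100 → 50 — 4 stops lower (darker).
Shutter speed: 1/500 → 1/1000 → 1/2000 → 1/4000 — 3 stops faster (darker).
Net so far: 6 stops darker. Aperture: f/22 → f/16 → f/11 → f/8 → f/5.6 → f/4 → f/2.8.

f/2.8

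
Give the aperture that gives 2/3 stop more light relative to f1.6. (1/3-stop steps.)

Aperture: f/1.6 → f/1.4 → f/1.2 — 2/3 stop opened up (brighter).

f/1.2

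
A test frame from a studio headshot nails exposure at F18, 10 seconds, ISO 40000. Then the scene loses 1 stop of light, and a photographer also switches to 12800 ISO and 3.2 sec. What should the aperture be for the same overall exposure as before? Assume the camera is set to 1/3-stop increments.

f/4

Scene light: 1 stop darker.
ISO: 40000 → 32000 → 25600 → 20000 → 16000 → 12800 — 1 2/3 stops lower (darker).
Shutter speed: 10 → 8 → 6 → 5 → 4 → 3.2 — 1 2/3 stops shorter (darker).
Net so far: 4 1/3 stops darker. Aperture: f/18 → f/16 → f/14 → f/13 → f/11 → f/10 → f/9 → f/8 → f/7.1 → f/6.3 → f/5.6 → f/5 → f/4.5 → f/4.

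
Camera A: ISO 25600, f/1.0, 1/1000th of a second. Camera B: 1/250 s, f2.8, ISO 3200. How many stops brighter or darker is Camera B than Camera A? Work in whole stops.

Aperture: f/1.0 → f/1.4 → f/2 → f/2.8 — 3 stops smaller aperture (darker).
Shutter speed: 1/1000 → 1/500 → 1/250 — 2 stops slower (brighter).
ISO: 25600 → 12800 → 6400 → 3200 — 3 stops dropped (darker).
Net: −3 +2 −3 = −4 stops.

4 stops darker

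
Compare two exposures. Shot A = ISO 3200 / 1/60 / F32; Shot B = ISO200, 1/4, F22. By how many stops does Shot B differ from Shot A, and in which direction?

Aperture: f/32 → f/22 — 1 stop opened up (brighter).
Shutter speed: 1/60 → 1/30 → 1/15 → 1/8 → 1/4 — 4 stops slower (brighter).
ISO: 3200 → 1600 → 800 → 400 → 200 — 4 stops lower (darker).
Net: +1 +4 −4 = +1 stop.

1 stop brighter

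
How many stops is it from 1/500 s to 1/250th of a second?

1/500 → 1/250 — count the steps: 1 stop.

1 stop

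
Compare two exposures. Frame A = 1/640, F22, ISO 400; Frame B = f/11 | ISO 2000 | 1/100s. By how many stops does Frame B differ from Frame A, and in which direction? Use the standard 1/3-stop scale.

Aperture: f/22 → f/20 → f/18 → f/16 → f/14 → f/13 → f/11 — 2 stops opened up (brighter).
Shutter speed: 1/640 → 1/500 → 1/400 → 1/320 → 1/250 → 1/200 → 1/160 → 1/125 → 1/100 — 2 2/3 stops slower (brighter).
ISO: 400 → 500 → 640 → 800 → 1000 → 1250 → 1600 → 2000 — 2 1/3 stops higher (brighter).
Net: +2 +2 2/3 +2 1/3 = +7 stops.

7 stops brighter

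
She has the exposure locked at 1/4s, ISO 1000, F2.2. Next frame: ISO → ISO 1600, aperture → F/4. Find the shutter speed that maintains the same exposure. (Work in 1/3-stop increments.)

0.5 s

ISO: 1000 → 1250 → 1600 — 2/3 stop raised (brighter).
Aperture: f/2.2 → f/2.5 → f/2.8 → f/3.2 → f/3.5 → f/4 — 1 2/3 stops smaller aperture (darker).
Net change so far: 1 stop darker. Offset with the shutter speed: 1/4 → 0.3 → 0.4 → 0.5.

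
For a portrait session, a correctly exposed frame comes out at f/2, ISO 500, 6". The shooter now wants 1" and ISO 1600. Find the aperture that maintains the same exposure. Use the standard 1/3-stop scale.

f/1.4

Shutter speed: 6 → 5 → 4 → 3.2 → 2.5 → 2 → 1.6 → 1.3 → 1 — 2 2/3 stops faster (darker).
ISO: 500 → 640 → 800 → 1000 → 1250 → 1600 — 1 2/3 stops higher (brighter).
Net change so far: 1 stop darker. Offset with the aperture: f/2 → f/1.8 → f/1.6 → f/1.4.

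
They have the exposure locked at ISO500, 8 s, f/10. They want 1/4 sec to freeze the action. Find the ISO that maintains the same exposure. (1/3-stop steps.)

ISO 16000

Shutter speed: 8 → 6 → 5 → 4 → 3.2 → 2.5 → 2 → 1.6 → 1.3 → 1 → 0.8 → 0.6 → 0.5 → 0.4 → 0.3 → 1/4 — 5 stops faster (darker).
Need 5 stops brighter from the ISO: 500 → 640 → 800 → 1000 → 1250 → 1600 → 2000 → 2500 → 3200 → 4000 → 5000 → 6400 → 8000 → 10000 → 12800 → 16000.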